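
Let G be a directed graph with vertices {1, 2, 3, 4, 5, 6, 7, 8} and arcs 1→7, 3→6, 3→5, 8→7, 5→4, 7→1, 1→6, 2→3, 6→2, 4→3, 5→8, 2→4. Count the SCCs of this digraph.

{1, 2, 3, 4, 5, 6, 7, 8} are all mutually reachable — one SCC of size 8.
That gives 1 strongly connected component.

1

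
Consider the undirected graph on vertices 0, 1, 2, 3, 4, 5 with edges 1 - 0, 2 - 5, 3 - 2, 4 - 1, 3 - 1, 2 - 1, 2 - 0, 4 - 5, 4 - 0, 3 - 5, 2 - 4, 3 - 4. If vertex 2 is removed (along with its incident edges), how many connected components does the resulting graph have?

With 2 gone, the remaining components are: {0, 1, 3, 4, 5}.
That is 1 component.

1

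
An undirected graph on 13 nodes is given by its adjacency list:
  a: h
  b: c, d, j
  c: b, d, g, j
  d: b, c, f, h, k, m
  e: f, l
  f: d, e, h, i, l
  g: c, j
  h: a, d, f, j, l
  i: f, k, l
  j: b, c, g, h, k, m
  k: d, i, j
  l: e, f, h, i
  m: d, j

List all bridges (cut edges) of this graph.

The edges on the cycle f-h-l-i-f are not bridges since each lies on that cycle.
But removing h-a disconnects h from a — this is a bridge.

a-h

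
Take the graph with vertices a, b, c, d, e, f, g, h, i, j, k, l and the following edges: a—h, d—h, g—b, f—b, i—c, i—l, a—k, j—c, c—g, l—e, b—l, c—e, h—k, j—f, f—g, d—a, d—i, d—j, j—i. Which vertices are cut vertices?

Removing d increases the component count from 1 to 2, so d is a cut vertex.
By contrast removing i leaves 1 component; it is not a cut vertex. No other vertex is a cut vertex either.

d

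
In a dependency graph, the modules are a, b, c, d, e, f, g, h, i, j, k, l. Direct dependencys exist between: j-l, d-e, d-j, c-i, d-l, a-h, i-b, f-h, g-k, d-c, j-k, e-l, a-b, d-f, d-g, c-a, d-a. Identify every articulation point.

Removing d increases the component count from 1 to 2, so d is a cut vertex.
By contrast removing k leaves 1 component; it is not a cut vertex. No other vertex is a cut vertex either.

d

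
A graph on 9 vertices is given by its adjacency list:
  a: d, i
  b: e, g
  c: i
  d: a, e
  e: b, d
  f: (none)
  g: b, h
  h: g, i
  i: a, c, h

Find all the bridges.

c-i

The edges on the cycle e-b-g-h-i-a-d-e are not bridges since each lies on that cycle.
But removing i-c disconnects i from c — this is a bridge.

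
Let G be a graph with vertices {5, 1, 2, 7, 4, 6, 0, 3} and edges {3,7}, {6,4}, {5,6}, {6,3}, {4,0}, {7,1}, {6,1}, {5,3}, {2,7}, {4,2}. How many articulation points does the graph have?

1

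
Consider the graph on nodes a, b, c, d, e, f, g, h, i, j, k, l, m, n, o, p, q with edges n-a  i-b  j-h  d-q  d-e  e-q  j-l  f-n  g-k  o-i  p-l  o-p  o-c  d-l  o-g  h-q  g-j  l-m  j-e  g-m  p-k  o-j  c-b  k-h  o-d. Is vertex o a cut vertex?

Yes

Deleting o raises the number of components from 2 to 3, so o is a cut vertex.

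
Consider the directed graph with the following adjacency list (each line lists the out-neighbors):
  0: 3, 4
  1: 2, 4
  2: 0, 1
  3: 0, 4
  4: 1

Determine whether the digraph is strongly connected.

Yes

From 4 we can reach every vertex (0, 1, 2, 3, 4), and every vertex can reach 4 (0, 1, 2, 3, 4). So the whole graph is one strongly connected component.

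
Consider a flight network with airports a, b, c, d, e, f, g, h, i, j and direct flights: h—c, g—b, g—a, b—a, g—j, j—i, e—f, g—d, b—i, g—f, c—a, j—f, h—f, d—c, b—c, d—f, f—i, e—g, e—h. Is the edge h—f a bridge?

After removing h—f, the path h-e-f still connects them, so the edge is not a bridge.

No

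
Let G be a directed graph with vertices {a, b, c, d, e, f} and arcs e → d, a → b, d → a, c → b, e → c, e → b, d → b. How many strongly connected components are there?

6

{b} is an SCC by itself.
{a} is an SCC by itself.
{e} is an SCC by itself.
{f} is an SCC by itself.
{d} is an SCC by itself.
(and 1 more singleton SCC)
That gives 6 strongly connected components.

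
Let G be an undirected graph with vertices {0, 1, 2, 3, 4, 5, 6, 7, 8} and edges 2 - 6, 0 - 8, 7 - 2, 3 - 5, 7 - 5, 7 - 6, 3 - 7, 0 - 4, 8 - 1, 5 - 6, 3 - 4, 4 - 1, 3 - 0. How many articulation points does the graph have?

1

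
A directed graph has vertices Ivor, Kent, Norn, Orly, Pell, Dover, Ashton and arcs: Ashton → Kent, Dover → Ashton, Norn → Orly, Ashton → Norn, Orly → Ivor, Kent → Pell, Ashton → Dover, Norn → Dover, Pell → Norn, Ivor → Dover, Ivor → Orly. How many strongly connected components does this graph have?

1

{Ivor, Kent, Norn, Orly, Pell, Dover, Ashton} are all mutually reachable — one SCC of size 7.
That gives 1 strongly connected component.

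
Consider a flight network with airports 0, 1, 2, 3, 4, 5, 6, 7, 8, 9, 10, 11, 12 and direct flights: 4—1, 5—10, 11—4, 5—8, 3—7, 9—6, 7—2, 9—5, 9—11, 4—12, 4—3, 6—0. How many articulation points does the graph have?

Removing 3 increases the component count from 1 to 2, so 3 is a cut vertex.
Removing 4 increases the component count from 1 to 4, so 4 is a cut vertex.
Removing 5 increases the component count from 1 to 3, so 5 is a cut vertex.
Likewise 6, 7, 9, 11 are cut vertices.
By contrast removing 12 leaves 1 component; it is not a cut vertex. No other vertex is a cut vertex either.

7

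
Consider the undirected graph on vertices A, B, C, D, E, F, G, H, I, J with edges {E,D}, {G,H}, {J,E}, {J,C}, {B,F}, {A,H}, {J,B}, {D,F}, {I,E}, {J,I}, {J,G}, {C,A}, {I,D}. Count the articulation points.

Removing J increases the component count from 1 to 2, so J is a cut vertex.
By contrast removing I leaves 1 component; it is not a cut vertex. No other vertex is a cut vertex either.

1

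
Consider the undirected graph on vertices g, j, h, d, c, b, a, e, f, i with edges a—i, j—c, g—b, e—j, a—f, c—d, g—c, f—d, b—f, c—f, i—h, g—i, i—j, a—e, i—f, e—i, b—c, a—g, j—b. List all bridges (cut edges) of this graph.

The edges on the cycle a-e-i-a are not bridges since each lies on that cycle.
But removing h—i disconnects h from i — this is a bridge.

h-i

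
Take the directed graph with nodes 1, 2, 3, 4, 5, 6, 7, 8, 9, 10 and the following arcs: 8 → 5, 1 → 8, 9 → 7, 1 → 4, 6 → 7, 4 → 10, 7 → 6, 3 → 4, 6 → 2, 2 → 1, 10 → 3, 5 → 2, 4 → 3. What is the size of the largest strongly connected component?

{1, 2, 5, 8} are all mutually reachable — one SCC of size 4.
{3, 4, 10} are all mutually reachable — one SCC of size 3.
{6, 7} are all mutually reachable — one SCC of size 2.
{9} is an SCC by itself.
The largest has 4 vertices.

4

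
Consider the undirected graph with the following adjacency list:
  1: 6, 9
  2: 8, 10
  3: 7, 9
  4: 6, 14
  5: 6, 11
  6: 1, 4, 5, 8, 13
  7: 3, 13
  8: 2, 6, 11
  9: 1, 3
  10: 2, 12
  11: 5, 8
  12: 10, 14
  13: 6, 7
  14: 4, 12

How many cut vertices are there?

1

Removing 6 increases the component count from 1 to 2, so 6 is a cut vertex.
By contrast removing 9 leaves 1 component; it is not a cut vertex. No other vertex is a cut vertex either.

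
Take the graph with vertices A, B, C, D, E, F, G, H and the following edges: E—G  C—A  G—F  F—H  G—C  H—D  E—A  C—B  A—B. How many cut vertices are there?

Removing F increases the component count from 1 to 2, so F is a cut vertex.
Removing G increases the component count from 1 to 2, so G is a cut vertex.
Removing H increases the component count from 1 to 2, so H is a cut vertex.
By contrast removing C leaves 1 component; it is not a cut vertex. No other vertex is a cut vertex either.

3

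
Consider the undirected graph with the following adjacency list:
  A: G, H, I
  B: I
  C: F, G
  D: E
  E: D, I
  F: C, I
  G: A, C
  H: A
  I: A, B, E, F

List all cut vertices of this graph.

A, E, I

Removing A increases the component count from 1 to 2, so A is a cut vertex.
Removing E increases the component count from 1 to 2, so E is a cut vertex.
Removing I increases the component count from 1 to 3, so I is a cut vertex.
By contrast removing B leaves 1 component; it is not a cut vertex. No other vertex is a cut vertex either.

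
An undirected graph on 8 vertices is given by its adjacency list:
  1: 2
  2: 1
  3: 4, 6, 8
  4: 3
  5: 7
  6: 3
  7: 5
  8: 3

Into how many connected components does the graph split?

3

Starting from 1 we can reach 1, 2. That is one component of size 2.
Starting from 5 we can reach 5, 7. That is one component of size 2.
Starting from 3 we can reach 3, 4, 6, 8. That is one component of size 4.
Total: 3 components.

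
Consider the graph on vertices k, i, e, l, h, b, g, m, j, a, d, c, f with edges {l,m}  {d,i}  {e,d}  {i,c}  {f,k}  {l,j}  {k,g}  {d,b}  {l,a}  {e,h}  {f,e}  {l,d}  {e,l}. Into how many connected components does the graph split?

Starting from a we can reach a, b, c, d, e, f, g, h, i, j, k, l, m. That is one component of size 13.
Total: 1 component.

1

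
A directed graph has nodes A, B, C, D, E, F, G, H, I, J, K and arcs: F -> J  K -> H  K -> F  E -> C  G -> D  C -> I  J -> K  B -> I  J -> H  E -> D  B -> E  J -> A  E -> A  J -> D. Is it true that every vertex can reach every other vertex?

No

There is no directed path from J to C, so the graph is not strongly connected.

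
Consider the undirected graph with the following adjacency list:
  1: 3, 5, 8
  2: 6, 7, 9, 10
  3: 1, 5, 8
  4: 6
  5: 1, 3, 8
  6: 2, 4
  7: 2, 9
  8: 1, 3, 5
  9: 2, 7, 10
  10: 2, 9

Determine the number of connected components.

2

Starting from 1 we can reach 1, 3, 5, 8. That is one component of size 4.
Starting from 2 we can reach 2, 4, 6, 7, 9, 10. That is one component of size 6.
Total: 2 components.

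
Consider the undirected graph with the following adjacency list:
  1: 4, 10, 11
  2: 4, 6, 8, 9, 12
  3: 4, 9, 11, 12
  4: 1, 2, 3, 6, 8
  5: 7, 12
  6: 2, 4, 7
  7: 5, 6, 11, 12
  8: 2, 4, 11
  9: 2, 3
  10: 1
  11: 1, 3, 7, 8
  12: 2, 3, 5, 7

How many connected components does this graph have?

Starting from 1 we can reach 1, 2, 3, 4, 5, 6, 7, 8, 9, 10, 11, 12. That is one component of size 12.
Total: 1 component.

1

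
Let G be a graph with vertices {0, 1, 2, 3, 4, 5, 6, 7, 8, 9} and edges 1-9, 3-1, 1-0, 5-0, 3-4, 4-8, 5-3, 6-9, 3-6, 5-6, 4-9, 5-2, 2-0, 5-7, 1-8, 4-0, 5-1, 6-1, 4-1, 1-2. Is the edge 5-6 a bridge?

No

After removing 5-6, the path 5-3-6 still connects them, so the edge is not a bridge.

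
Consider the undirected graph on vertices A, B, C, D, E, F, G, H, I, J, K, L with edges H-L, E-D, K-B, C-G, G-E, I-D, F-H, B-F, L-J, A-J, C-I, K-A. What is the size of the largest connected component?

7

Starting from C we can reach C, D, E, G, I. That is one component of size 5.
Starting from A we can reach A, B, F, H, J, K, L. That is one component of size 7.
The largest has 7 vertices.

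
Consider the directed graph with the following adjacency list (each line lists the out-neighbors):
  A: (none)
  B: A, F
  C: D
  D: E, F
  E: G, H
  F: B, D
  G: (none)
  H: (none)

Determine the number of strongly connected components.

6

{B, D, F} are all mutually reachable — one SCC of size 3.
{E} is an SCC by itself.
{H} is an SCC by itself.
{A} is an SCC by itself.
{C} is an SCC by itself.
(and 1 more singleton SCC)
That gives 6 strongly connected components.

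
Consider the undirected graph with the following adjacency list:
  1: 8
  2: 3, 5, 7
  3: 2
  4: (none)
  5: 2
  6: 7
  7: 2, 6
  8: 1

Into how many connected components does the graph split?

4 is isolated — a component by itself.
Starting from 1 we can reach 1, 8. That is one component of size 2.
Starting from 2 we can reach 2, 3, 5, 6, 7. That is one component of size 5.
Total: 3 components.

3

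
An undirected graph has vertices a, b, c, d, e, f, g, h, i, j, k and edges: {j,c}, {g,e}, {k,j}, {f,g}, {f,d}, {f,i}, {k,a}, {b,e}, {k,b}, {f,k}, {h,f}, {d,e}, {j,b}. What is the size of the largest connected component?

11

Starting from a we can reach a, b, c, d, e, f, g, h, i, j, k. That is one component of size 11.
The largest has 11 vertices.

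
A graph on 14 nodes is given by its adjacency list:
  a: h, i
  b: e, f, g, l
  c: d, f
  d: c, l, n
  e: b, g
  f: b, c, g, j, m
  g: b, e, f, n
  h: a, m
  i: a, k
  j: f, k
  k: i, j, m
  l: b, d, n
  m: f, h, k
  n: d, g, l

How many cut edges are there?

0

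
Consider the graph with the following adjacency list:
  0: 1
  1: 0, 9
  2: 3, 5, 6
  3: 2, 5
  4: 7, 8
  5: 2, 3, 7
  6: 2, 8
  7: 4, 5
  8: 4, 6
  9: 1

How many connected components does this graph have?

Starting from 0 we can reach 0, 1, 9. That is one component of size 3.
Starting from 2 we can reach 2, 3, 4, 5, 6, 7, 8. That is one component of size 7.
Total: 2 components.

2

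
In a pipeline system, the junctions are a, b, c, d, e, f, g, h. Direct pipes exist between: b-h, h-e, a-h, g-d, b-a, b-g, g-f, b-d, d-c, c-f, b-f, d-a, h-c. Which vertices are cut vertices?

Removing h increases the component count from 1 to 2, so h is a cut vertex.
By contrast removing c leaves 1 component; it is not a cut vertex. No other vertex is a cut vertex either.

h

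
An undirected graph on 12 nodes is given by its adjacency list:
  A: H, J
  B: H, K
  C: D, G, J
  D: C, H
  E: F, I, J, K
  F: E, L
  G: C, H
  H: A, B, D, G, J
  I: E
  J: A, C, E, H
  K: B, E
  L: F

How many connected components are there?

1

Starting from A we can reach A, B, C, D, E, F, G, H, I, J, K, L. That is one component of size 12.
Total: 1 component.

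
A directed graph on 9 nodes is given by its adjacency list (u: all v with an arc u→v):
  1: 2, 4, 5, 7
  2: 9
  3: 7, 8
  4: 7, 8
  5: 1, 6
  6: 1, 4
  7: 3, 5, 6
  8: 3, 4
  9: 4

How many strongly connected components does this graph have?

1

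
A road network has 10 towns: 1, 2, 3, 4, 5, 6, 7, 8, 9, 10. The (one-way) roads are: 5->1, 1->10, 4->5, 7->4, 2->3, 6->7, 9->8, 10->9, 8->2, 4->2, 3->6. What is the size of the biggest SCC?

10

{1, 2, 3, 4, 5, 6, 7, 8, 9, 10} are all mutually reachable — one SCC of size 10.
The largest has 10 vertices.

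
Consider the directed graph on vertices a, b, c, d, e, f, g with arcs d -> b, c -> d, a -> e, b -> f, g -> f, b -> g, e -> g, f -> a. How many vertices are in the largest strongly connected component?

4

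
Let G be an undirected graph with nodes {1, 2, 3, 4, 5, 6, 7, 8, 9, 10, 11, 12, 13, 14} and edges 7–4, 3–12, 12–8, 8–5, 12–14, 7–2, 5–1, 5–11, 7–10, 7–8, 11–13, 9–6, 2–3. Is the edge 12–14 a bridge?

Yes

Removing 12–14 leaves no path between 12 and 14: the component count goes from 2 to 3. So it is a bridge.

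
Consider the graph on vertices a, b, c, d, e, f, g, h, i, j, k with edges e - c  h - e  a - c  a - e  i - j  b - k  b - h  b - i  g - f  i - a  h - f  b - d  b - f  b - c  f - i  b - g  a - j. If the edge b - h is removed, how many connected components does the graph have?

b and h are still connected via b-f-h, so the component count stays at 1.

1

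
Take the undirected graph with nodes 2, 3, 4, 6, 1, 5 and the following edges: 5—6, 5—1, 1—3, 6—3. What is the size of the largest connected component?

4

2 is isolated — a component by itself.
4 is isolated — a component by itself.
Starting from 1 we can reach 1, 3, 5, 6. That is one component of size 4.
The largest has 4 vertices.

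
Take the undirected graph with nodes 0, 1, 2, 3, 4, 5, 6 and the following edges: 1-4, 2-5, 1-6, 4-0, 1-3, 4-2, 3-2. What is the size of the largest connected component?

Starting from 0 we can reach 0, 1, 2, 3, 4, 5, 6. That is one component of size 7.
The largest has 7 vertices.

7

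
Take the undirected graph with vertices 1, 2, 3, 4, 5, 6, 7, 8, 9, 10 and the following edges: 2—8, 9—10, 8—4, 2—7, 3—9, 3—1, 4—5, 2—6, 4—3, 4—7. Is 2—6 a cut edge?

Removing 2—6 leaves no path between 2 and 6: the component count goes from 1 to 2. So it is a bridge.

Yes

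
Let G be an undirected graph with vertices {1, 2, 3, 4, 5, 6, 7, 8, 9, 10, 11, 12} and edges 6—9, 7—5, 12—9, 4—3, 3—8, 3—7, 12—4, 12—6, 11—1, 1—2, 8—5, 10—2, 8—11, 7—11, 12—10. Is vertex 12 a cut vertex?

Deleting 12 raises the number of components from 1 to 2, so 12 is a cut vertex.

Yes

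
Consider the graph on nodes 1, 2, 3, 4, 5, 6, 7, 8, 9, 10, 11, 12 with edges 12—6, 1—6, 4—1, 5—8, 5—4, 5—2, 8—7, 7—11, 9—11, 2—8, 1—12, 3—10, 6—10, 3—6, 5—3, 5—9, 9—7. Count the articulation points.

Removing 5 increases the component count from 1 to 2, so 5 is a cut vertex.
By contrast removing 8 leaves 1 component; it is not a cut vertex. No other vertex is a cut vertex either.

1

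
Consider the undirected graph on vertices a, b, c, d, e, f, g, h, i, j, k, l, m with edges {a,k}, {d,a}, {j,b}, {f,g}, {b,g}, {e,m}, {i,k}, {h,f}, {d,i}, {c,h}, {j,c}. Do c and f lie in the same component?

From c we can reach b, c, f, g, h, j, which includes f.

Yes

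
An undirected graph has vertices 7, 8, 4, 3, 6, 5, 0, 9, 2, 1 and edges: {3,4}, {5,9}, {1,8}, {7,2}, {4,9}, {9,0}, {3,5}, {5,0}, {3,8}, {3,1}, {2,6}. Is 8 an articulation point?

No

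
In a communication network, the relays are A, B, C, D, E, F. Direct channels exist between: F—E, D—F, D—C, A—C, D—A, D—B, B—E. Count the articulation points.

1

Removing D increases the component count from 1 to 2, so D is a cut vertex.
By contrast removing B leaves 1 component; it is not a cut vertex. No other vertex is a cut vertex either.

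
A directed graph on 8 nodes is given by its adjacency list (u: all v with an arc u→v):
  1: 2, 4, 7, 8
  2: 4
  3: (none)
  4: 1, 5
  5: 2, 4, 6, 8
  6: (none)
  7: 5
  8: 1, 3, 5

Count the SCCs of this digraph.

3

{1, 2, 4, 5, 7, 8} are all mutually reachable — one SCC of size 6.
{3} is an SCC by itself.
{6} is an SCC by itself.
That gives 3 strongly connected components.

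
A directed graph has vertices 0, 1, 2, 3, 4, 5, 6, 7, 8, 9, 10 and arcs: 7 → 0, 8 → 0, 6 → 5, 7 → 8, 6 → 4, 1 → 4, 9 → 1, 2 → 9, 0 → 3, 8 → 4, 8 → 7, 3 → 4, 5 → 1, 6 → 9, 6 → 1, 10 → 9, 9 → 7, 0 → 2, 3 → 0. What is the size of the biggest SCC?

6

{0, 2, 3, 7, 8, 9} are all mutually reachable — one SCC of size 6.
{4} is an SCC by itself.
{6} is an SCC by itself.
{10} is an SCC by itself.
{5} is an SCC by itself.
(and 1 more singleton SCC)
The largest has 6 vertices.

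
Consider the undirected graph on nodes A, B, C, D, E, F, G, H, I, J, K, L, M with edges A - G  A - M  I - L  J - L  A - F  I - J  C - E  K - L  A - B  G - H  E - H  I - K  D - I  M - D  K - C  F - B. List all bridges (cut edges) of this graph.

The edges on the cycle A-F-B-A are not bridges since each lies on that cycle.
Every edge lies on some cycle, so there are no bridges.

none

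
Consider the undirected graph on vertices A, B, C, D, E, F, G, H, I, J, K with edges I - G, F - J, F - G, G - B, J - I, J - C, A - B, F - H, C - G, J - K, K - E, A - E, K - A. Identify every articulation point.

Removing F increases the component count from 2 to 3, so F is a cut vertex.
By contrast removing E leaves 2 components; it is not a cut vertex. No other vertex is a cut vertex either.

F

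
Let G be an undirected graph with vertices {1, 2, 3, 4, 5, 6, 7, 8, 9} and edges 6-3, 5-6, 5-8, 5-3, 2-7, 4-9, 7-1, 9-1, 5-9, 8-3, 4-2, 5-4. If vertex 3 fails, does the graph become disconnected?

No

Deleting 3 leaves 1 component (was 1) (its neighbors 5, 6, 8 remain connected to each other), so 3 is not a cut vertex.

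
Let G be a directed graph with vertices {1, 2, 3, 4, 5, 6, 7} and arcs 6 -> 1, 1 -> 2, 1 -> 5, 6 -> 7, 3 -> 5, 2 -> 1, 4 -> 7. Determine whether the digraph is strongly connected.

There is no directed path from 5 to 7, so the graph is not strongly connected.

No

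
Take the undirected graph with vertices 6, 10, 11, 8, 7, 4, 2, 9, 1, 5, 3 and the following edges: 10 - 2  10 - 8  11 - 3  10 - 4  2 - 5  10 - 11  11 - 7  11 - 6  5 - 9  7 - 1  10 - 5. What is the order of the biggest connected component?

11

Starting from 1 we can reach 1, 2, 3, 4, 5, 6, 7, 8, 9, 10, 11. That is one component of size 11.
The largest has 11 vertices.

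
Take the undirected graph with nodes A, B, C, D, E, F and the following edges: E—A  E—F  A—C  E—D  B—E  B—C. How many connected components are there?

1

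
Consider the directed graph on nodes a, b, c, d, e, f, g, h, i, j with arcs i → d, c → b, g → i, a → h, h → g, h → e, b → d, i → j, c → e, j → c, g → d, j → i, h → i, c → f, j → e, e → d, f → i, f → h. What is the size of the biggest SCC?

6

{c, f, g, h, i, j} are all mutually reachable — one SCC of size 6.
{a} is an SCC by itself.
{d} is an SCC by itself.
{e} is an SCC by itself.
{b} is an SCC by itself.
The largest has 6 vertices.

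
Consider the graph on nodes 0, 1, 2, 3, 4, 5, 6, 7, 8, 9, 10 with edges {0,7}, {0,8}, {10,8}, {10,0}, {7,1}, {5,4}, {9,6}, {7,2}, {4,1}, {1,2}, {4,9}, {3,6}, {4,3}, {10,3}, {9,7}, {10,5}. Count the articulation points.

Removing 7, for instance, still leaves 1 component. No single vertex removal increases the component count — the graph has no articulation points.

0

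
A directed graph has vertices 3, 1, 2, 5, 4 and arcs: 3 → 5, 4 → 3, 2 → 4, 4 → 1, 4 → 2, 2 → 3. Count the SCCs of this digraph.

4

{2, 4} are all mutually reachable — one SCC of size 2.
{3} is an SCC by itself.
{1} is an SCC by itself.
{5} is an SCC by itself.
That gives 4 strongly connected components.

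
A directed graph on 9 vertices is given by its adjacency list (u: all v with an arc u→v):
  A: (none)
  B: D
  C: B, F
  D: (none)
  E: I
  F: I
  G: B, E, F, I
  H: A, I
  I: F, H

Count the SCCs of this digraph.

7

{F, H, I} are all mutually reachable — one SCC of size 3.
{G} is an SCC by itself.
{E} is an SCC by itself.
{B} is an SCC by itself.
{A} is an SCC by itself.
(and 2 more singleton SCCs)
That gives 7 strongly connected components.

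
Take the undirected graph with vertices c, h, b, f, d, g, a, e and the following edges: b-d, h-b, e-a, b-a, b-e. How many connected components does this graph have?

c is isolated — a component by itself.
g is isolated — a component by itself.
f is isolated — a component by itself.
Starting from a we can reach a, b, d, e, h. That is one component of size 5.
Total: 4 components.

4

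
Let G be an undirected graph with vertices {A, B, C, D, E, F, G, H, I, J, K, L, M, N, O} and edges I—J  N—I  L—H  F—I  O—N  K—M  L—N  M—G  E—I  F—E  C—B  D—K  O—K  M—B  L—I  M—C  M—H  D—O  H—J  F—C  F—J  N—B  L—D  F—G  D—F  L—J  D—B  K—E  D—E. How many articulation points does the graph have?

0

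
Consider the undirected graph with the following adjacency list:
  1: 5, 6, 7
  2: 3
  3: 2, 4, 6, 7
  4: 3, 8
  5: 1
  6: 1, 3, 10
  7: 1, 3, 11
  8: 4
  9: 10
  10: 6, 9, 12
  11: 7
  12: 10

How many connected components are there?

1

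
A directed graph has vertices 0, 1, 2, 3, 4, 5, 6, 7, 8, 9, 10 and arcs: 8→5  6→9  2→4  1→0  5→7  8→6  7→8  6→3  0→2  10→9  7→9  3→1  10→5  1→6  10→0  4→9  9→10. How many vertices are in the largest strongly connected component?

11

{0, 1, 2, 3, 4, 5, 6, 7, 8, 9, 10} are all mutually reachable — one SCC of size 11.
The largest has 11 vertices.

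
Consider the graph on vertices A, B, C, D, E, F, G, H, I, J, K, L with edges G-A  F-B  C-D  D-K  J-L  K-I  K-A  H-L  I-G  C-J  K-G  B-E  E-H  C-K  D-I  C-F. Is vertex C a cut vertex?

Deleting C raises the number of components from 1 to 2, so C is a cut vertex.

Yes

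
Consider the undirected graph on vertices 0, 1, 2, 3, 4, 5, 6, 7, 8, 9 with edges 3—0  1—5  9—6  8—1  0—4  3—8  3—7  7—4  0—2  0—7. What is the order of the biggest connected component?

8

Starting from 6 we can reach 6, 9. That is one component of size 2.
Starting from 0 we can reach 0, 1, 2, 3, 4, 5, 7, 8. That is one component of size 8.
The largest has 8 vertices.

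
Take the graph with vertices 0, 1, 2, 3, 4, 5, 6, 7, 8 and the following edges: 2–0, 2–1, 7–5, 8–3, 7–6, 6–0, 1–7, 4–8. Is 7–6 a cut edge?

No

After removing 7–6, the path 7-1-2-0-6 still connects them, so the edge is not a bridge.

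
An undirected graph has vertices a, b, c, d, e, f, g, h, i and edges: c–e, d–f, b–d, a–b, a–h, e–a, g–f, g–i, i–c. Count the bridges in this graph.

The edges on the cycle g-i-c-e-a-b-d-f-g are not bridges since each lies on that cycle.
But removing h–a disconnects h from a — this is a bridge.

1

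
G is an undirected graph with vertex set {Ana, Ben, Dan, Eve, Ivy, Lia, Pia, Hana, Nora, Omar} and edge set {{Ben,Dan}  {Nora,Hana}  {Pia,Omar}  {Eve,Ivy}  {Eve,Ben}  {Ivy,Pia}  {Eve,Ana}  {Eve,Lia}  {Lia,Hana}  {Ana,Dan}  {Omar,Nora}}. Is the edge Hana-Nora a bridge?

After removing Hana-Nora, the path Hana-Lia-Eve-Ivy-Pia-Omar-Nora still connects them, so the edge is not a bridge.

No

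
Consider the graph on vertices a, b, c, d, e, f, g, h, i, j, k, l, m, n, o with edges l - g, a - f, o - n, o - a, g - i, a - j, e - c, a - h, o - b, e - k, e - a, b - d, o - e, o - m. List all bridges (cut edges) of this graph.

a-f, a-h, a-j, b-d, b-o, c-e, e-k, g-i, g-l, m-o, n-o

The edges on the cycle o-e-a-o are not bridges since each lies on that cycle.
But removing j - a disconnects j from a; removing a - h disconnects a from h; removing d - b disconnects d from b; removing o - b disconnects o from b — these are bridges.
In total 11 edges are bridges.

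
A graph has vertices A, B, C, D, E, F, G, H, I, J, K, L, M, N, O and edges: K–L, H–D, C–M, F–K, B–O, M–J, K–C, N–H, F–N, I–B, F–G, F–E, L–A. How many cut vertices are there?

Removing B increases the component count from 2 to 3, so B is a cut vertex.
Removing C increases the component count from 2 to 3, so C is a cut vertex.
Removing F increases the component count from 2 to 5, so F is a cut vertex.
Likewise H, K, L, M, N are cut vertices.
By contrast removing I leaves 2 components; it is not a cut vertex. No other vertex is a cut vertex either.

8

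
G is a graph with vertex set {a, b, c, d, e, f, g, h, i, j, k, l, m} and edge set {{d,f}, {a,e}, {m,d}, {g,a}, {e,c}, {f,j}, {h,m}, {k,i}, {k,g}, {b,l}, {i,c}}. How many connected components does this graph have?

3

Starting from b we can reach b, l. That is one component of size 2.
Starting from d we can reach d, f, h, j, m. That is one component of size 5.
Starting from a we can reach a, c, e, g, i, k. That is one component of size 6.
Total: 3 components.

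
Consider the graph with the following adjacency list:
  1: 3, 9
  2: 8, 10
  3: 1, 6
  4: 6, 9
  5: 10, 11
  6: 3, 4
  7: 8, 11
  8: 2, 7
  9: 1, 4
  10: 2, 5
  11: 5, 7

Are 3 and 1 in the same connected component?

From 3 we can reach 1, 3, 4, 6, 9, which includes 1.

Yes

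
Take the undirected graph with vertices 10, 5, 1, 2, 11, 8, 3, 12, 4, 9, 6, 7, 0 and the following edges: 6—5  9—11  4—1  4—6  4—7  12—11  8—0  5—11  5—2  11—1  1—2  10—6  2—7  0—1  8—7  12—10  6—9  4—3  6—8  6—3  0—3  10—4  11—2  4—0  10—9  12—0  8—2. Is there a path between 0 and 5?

From 0 we can reach 0, 1, 2, 3, 4, 5, 6, 7, 8, 9, 10, 11, 12, which includes 5.

Yes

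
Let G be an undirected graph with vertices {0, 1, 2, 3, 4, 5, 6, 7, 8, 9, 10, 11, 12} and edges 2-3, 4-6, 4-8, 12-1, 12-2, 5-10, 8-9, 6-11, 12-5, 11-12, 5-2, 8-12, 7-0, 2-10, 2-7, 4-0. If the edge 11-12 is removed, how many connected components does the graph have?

11 and 12 are still connected via 11-6-4-8-12, so the component count stays at 1.

1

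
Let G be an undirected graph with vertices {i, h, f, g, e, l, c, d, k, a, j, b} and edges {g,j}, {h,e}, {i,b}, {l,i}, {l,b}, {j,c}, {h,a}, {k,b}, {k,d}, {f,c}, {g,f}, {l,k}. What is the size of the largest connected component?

Starting from a we can reach a, e, h. That is one component of size 3.
Starting from c we can reach c, f, g, j. That is one component of size 4.
Starting from b we can reach b, d, i, k, l. That is one component of size 5.
The largest has 5 vertices.

5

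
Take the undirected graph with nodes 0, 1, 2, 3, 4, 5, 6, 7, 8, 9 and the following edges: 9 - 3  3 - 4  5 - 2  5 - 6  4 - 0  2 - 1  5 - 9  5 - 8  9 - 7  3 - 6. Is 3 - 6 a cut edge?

No

After removing 3 - 6, the path 3-9-5-6 still connects them, so the edge is not a bridge.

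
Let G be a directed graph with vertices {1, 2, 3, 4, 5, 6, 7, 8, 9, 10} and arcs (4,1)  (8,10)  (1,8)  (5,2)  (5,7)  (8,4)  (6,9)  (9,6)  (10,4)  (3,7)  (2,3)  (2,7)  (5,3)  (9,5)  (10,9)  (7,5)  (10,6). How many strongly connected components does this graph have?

3

{2, 3, 5, 7} are all mutually reachable — one SCC of size 4.
{1, 4, 8, 10} are all mutually reachable — one SCC of size 4.
{6, 9} are all mutually reachable — one SCC of size 2.
That gives 3 strongly connected components.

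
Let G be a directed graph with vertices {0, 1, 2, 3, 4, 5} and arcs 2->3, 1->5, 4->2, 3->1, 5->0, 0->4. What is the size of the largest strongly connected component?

{0, 1, 2, 3, 4, 5} are all mutually reachable — one SCC of size 6.
The largest has 6 vertices.

6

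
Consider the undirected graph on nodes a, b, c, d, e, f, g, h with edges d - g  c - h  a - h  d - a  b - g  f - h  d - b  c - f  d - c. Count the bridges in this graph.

0

The edges on the cycle d-b-g-d are not bridges since each lies on that cycle.
Every edge lies on some cycle, so there are no bridges.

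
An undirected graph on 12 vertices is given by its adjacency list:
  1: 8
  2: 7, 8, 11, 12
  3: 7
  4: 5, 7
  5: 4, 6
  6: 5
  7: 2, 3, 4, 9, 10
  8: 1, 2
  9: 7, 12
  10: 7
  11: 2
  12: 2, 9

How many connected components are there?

Starting from 1 we can reach 1, 2, 3, 4, 5, 6, 7, 8, 9, 10, 11, 12. That is one component of size 12.
Total: 1 component.

1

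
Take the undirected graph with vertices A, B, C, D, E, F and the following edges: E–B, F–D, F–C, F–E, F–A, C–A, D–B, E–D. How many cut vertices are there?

Removing F increases the component count from 1 to 2, so F is a cut vertex.
By contrast removing C leaves 1 component; it is not a cut vertex. No other vertex is a cut vertex either.

1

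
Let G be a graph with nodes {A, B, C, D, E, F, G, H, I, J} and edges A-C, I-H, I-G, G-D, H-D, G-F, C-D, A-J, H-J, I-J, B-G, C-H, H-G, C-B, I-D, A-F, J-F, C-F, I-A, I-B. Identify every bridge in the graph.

none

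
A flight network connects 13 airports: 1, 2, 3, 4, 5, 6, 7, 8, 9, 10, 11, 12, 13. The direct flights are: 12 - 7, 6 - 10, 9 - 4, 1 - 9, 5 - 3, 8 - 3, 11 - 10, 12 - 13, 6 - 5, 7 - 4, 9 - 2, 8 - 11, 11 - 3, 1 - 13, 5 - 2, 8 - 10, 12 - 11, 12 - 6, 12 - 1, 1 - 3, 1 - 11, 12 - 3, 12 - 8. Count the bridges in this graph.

The edges on the cycle 12-6-5-3-12 are not bridges since each lies on that cycle.
Every edge lies on some cycle, so there are no bridges.

0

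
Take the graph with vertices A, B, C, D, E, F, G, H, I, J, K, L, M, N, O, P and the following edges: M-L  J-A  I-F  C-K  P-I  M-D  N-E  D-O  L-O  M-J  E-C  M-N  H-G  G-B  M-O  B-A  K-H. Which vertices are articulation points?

I, M

Removing I increases the component count from 2 to 3, so I is a cut vertex.
Removing M increases the component count from 2 to 3, so M is a cut vertex.
By contrast removing O leaves 2 components; it is not a cut vertex. No other vertex is a cut vertex either.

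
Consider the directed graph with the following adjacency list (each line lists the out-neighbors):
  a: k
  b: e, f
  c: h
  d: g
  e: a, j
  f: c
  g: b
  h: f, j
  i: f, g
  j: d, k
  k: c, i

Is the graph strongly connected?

From i we can reach every vertex (a, b, c, d, e, f, g, h, i, j, k), and every vertex can reach i (a, b, c, d, e, f, g, h, i, j, k). So the whole graph is one strongly connected component.

Yes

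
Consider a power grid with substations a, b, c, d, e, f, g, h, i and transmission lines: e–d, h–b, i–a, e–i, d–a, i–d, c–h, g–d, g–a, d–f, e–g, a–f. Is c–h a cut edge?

Removing c–h leaves no path between c and h: the component count goes from 2 to 3. So it is a bridge.

Yes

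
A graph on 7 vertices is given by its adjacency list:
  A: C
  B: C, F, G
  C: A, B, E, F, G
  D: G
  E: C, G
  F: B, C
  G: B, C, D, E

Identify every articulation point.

C, G

Removing C increases the component count from 1 to 2, so C is a cut vertex.
Removing G increases the component count from 1 to 2, so G is a cut vertex.
By contrast removing B leaves 1 component; it is not a cut vertex. No other vertex is a cut vertex either.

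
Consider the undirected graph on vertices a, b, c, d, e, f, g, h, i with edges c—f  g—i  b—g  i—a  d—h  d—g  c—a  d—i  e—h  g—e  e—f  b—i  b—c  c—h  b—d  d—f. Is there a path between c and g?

Yes

From c we can reach a, b, c, d, e, f, g, h, i, which includes g.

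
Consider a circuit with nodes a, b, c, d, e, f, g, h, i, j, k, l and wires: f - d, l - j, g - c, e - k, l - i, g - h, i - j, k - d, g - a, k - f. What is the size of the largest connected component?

4

b is isolated — a component by itself.
Starting from i we can reach i, j, l. That is one component of size 3.
Starting from a we can reach a, c, g, h. That is one component of size 4.
Starting from d we can reach d, e, f, k. That is one component of size 4.
The largest has 4 vertices.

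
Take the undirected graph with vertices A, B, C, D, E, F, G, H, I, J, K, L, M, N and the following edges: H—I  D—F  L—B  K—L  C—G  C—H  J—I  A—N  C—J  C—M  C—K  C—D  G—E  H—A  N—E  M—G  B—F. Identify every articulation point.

Removing C increases the component count from 1 to 2, so C is a cut vertex.
By contrast removing J leaves 1 component; it is not a cut vertex. No other vertex is a cut vertex either.

C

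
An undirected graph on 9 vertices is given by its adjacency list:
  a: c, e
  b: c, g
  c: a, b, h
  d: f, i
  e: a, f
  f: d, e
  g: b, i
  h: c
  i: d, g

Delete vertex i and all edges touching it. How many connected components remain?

1

With i gone, the remaining components are: {a, b, c, d, e, f, g, h}.
That is 1 component.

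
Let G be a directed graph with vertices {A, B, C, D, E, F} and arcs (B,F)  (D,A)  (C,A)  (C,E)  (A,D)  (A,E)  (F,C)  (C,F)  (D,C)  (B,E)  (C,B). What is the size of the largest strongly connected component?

5

{A, B, C, D, F} are all mutually reachable — one SCC of size 5.
{E} is an SCC by itself.
The largest has 5 vertices.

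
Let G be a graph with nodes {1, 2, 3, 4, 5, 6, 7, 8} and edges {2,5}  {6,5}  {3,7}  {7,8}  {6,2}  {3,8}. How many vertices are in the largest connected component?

4 is isolated — a component by itself.
1 is isolated — a component by itself.
Starting from 3 we can reach 3, 7, 8. That is one component of size 3.
Starting from 2 we can reach 2, 5, 6. That is one component of size 3.
The largest has 3 vertices.

3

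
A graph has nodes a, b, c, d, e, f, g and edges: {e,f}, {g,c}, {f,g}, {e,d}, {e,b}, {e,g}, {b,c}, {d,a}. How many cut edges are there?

The edges on the cycle e-f-g-e are not bridges since each lies on that cycle.
But removing e-d disconnects e from d; removing a-d disconnects a from d — these are bridges.
That makes 2 bridges.

2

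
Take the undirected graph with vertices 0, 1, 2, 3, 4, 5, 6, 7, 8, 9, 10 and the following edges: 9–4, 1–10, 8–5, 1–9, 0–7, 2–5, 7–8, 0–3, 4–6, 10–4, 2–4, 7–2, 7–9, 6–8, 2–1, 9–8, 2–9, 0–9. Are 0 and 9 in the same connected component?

Yes

From 0 we can reach 0, 1, 2, 3, 4, 5, 6, 7, 8, 9, 10, which includes 9.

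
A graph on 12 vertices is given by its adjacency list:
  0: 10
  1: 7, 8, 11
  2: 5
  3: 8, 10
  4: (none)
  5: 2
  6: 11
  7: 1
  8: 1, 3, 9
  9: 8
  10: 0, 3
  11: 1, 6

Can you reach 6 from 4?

The component containing 4 is {4}, and 6 is not in it.

No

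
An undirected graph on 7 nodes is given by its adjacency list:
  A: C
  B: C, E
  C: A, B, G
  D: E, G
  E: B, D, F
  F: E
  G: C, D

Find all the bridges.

A-C, E-F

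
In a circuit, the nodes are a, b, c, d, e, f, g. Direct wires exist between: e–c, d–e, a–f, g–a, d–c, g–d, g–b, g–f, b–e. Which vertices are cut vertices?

Removing g increases the component count from 1 to 2, so g is a cut vertex.
By contrast removing b leaves 1 component; it is not a cut vertex. No other vertex is a cut vertex either.

g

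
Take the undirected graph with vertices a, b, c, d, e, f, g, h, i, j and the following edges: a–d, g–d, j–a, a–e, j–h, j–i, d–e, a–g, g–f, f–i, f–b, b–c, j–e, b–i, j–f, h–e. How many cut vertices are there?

Removing b increases the component count from 1 to 2, so b is a cut vertex.
By contrast removing h leaves 1 component; it is not a cut vertex. No other vertex is a cut vertex either.

1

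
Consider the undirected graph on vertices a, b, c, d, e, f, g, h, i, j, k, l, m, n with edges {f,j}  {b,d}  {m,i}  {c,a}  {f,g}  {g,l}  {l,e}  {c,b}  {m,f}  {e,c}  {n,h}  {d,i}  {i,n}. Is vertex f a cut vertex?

Deleting f raises the number of components from 2 to 3, so f is a cut vertex.

Yes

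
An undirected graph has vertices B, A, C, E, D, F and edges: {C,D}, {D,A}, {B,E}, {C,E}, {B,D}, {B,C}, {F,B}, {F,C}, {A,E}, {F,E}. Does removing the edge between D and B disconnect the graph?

No

After removing D-B, the path D-C-B still connects them, so the edge is not a bridge.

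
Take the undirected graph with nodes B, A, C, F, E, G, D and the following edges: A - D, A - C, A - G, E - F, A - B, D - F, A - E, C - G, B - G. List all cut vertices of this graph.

A

Removing A increases the component count from 1 to 2, so A is a cut vertex.
By contrast removing D leaves 1 component; it is not a cut vertex. No other vertex is a cut vertex either.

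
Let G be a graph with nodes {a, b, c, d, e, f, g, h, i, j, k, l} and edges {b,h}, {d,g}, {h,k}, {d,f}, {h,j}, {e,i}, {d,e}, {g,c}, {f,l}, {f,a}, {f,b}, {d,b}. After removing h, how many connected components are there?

3

With h gone, the remaining components are: {j}; {k}; {a, b, c, d, e, f, g, i, l}.
That is 3 components.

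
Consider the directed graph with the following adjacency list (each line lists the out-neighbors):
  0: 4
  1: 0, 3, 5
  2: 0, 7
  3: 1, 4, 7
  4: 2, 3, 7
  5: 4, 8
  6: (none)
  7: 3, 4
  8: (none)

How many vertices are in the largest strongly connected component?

{0, 1, 2, 3, 4, 5, 7} are all mutually reachable — one SCC of size 7.
{6} is an SCC by itself.
{8} is an SCC by itself.
The largest has 7 vertices.

7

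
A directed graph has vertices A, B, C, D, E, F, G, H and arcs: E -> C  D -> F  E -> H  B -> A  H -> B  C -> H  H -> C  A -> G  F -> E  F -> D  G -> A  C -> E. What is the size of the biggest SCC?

{C, E, H} are all mutually reachable — one SCC of size 3.
{D, F} are all mutually reachable — one SCC of size 2.
{A, G} are all mutually reachable — one SCC of size 2.
{B} is an SCC by itself.
The largest has 3 vertices.

3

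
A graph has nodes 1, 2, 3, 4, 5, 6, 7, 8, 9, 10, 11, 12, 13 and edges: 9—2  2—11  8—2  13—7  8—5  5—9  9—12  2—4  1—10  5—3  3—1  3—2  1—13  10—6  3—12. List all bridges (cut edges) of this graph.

The edges on the cycle 8-5-9-2-8 are not bridges since each lies on that cycle.
But removing 2—11 disconnects 2 from 11; removing 1—10 disconnects 1 from 10; removing 1—13 disconnects 1 from 13; removing 7—13 disconnects 7 from 13 — these are bridges.
In total 7 edges are bridges.

1-10, 1-13, 1-3, 10-6, 11-2, 13-7, 2-4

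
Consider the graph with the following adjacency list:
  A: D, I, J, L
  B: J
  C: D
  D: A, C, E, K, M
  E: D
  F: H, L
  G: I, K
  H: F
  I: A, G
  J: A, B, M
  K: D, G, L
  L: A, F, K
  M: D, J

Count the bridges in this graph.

5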